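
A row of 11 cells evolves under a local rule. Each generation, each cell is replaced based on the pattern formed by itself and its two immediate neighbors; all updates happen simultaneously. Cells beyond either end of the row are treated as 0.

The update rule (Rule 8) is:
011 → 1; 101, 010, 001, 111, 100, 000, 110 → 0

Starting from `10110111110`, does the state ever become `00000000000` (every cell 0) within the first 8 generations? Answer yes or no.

yes

00100100000
00000000000
all cells are 0 at generation 2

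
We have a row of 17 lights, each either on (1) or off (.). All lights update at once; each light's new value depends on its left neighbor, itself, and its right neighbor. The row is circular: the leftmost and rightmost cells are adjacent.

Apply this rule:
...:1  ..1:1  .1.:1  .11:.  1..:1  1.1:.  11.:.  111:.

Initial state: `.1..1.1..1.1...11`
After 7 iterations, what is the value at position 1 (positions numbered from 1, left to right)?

iteration 1: .1111.1111.1111..
iteration 2: 1..............11
iteration 3: .11111111111111..
iteration 4: 1..............11  (repeats iteration 2; period 2)
iteration 7: .11111111111111..
position 1 holds .

.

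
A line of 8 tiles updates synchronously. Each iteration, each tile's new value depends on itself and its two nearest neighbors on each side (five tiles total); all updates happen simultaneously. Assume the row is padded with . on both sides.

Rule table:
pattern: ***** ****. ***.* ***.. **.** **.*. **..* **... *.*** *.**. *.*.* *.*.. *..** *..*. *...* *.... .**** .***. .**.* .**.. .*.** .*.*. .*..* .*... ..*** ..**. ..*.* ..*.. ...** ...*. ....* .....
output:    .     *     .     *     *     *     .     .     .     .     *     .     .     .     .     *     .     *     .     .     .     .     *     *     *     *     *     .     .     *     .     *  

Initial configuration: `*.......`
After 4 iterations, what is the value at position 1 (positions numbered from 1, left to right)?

*

.*******
.*....**
*.**..*.
*......*
position 1 holds *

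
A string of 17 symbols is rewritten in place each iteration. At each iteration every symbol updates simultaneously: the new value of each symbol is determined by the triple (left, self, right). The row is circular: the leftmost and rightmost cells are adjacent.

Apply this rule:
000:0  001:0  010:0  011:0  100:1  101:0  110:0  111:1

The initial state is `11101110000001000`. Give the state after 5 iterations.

01000100000100000

01000101000000100
00100000100000010
00010000010000001
10001000001000000
01000100000100000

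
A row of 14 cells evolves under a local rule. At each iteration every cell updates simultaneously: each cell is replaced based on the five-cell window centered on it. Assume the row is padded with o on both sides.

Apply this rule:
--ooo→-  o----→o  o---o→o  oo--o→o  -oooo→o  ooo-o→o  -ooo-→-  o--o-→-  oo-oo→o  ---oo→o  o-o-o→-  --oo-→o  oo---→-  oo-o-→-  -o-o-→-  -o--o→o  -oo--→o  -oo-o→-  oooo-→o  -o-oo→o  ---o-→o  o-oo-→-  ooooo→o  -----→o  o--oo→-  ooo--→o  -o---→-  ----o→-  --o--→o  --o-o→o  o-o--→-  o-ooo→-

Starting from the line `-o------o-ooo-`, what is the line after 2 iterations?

-oo--oo--oo--o

iteration 1: ---ooo-ooo--oo
iteration 2: -oo--oo--oo--o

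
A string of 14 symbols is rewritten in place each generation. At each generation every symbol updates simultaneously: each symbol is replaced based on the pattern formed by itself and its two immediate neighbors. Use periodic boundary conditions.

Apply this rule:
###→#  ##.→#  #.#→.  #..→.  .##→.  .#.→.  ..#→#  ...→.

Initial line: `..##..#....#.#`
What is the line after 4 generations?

.#.#.#....#...
#........#....
........#....#
.......#....#.

.......#....#.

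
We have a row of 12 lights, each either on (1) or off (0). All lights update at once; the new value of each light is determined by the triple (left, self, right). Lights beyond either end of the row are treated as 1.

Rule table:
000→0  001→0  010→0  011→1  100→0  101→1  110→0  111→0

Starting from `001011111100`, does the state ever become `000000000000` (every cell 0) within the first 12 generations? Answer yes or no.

000110000000
000100000000
000000000000
all cells are 0 at generation 3

yes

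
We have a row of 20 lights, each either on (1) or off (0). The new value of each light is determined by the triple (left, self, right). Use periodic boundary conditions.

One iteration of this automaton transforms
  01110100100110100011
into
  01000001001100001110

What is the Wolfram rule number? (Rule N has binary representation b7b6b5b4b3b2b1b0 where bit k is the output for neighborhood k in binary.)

position 2: 111 → 0  (bit 7 = 0)
position 3: 110 → 0  (bit 6 = 0)
position 0: 101 → 0  (bit 5 = 0)
position 6: 100 → 0  (bit 4 = 0)
position 1: 011 → 1  (bit 3 = 1)
position 5: 010 → 0  (bit 2 = 0)
position 7: 001 → 1  (bit 1 = 1)
position 16: 000 → 1  (bit 0 = 1)
bits b7..b0 = 00001011 = 11

11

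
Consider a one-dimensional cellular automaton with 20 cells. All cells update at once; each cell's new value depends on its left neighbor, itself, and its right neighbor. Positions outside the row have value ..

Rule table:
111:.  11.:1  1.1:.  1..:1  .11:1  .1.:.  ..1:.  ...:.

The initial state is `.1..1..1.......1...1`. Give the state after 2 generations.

..1..1..1.......1...
...1..1..1.......1..

...1..1..1.......1..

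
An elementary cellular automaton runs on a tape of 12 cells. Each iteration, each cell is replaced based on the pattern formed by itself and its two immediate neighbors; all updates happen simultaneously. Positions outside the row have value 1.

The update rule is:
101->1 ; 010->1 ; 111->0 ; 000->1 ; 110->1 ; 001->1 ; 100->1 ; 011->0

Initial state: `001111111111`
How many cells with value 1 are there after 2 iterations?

110000000000
011111111111
count of 1: 11

11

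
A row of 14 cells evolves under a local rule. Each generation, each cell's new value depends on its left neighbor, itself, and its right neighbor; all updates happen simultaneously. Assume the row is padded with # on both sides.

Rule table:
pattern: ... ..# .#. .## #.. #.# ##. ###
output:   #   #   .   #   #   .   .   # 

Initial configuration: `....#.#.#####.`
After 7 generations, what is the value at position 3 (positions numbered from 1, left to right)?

#

####....####..
###.#######.##
##..######..##
#.#######.####
..######..####
#######.######
######..######
position 3 holds #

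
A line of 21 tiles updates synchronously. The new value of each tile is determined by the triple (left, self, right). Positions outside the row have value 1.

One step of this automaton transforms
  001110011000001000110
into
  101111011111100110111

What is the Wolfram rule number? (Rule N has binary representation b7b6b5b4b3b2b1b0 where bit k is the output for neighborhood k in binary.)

position 3: 111 → 1  (bit 7 = 1)
position 4: 110 → 1  (bit 6 = 1)
position 20: 101 → 1  (bit 5 = 1)
position 0: 100 → 1  (bit 4 = 1)
position 2: 011 → 1  (bit 3 = 1)
position 14: 010 → 0  (bit 2 = 0)
position 1: 001 → 0  (bit 1 = 0)
position 10: 000 → 1  (bit 0 = 1)
bits b7..b0 = 11111001 = 249

249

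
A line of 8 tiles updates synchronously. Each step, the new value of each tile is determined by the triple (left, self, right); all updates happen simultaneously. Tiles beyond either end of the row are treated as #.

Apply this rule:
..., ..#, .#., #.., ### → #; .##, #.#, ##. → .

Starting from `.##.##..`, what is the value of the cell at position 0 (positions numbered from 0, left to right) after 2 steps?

#

......##
######.#
position 0 holds #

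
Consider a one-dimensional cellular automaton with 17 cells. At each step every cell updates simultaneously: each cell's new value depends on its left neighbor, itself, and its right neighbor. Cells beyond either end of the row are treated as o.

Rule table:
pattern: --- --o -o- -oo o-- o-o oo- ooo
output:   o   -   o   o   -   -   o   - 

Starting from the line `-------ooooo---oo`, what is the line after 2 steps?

-o---o-o-o-o-o-o-

-ooooo-o---o-o-o-
-o---o-o-o-o-o-o-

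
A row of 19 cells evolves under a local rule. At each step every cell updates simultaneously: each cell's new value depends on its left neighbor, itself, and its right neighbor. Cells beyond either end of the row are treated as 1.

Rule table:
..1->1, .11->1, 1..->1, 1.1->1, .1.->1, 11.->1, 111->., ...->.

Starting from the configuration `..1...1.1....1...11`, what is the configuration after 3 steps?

1.11.11.11..111....

1111.11111..111.11.
...111...1111.11111
1.11.11.11..111....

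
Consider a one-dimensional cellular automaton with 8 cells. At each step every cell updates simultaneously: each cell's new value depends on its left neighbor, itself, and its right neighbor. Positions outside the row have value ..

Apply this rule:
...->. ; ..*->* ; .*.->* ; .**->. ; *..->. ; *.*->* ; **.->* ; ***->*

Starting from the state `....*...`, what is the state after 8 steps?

**.**...

step 1: ...**...
step 2: ..*.*...
step 3: .****...
step 4: *.***...
step 5: **.**...
step 6: .**.*...
step 7: *.***...  (repeats step 4; period 3)
step 8: **.**...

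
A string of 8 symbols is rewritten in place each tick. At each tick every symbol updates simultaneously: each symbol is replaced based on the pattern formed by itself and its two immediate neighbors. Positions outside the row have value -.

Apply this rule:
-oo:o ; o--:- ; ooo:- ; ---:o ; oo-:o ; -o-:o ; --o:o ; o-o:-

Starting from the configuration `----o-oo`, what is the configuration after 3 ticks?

o-ooo-oo

ooooo-oo
o---o-oo
o-ooo-oo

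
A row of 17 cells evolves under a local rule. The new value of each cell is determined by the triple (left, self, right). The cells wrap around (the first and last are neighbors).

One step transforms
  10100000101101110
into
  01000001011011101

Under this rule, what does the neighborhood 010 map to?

0

At position 0 the neighborhood is 010; the next row has 0 there.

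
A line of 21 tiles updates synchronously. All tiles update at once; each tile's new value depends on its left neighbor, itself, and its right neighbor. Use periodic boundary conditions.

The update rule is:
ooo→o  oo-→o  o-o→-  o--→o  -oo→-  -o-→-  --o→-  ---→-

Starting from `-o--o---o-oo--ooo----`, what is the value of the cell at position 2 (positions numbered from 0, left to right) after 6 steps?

step 1: --o--o-----oo--ooo---
step 2: ---o--o-----oo--ooo--
step 3: ----o--o-----oo--ooo-
step 4: -----o--o-----oo--ooo
step 5: o-----o--o-----oo--oo
step 6: oo-----o--o-----oo--o
position 2 holds -

-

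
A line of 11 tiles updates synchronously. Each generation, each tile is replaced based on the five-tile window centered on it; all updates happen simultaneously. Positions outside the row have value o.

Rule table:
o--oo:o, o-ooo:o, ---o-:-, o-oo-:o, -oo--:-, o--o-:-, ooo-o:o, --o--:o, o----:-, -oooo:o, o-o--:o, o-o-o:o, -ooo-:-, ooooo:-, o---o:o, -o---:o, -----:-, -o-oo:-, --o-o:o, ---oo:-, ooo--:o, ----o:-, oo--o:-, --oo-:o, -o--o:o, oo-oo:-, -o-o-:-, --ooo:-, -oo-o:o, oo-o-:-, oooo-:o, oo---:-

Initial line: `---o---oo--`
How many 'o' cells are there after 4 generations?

-o-ooo-o--o
-o-o-o-ooo-
-o-o-o-o-o-
-o-o-o-o-o-
count of o: 5

5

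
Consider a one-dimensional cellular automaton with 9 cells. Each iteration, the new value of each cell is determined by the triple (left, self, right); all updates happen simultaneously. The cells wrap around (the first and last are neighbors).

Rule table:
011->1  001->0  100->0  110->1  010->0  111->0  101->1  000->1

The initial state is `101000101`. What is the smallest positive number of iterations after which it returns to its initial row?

14

iteration 1: 110010011
iteration 2: 010000010
iteration 3: 000111000
iteration 4: 110101011
iteration 5: 011010110
iteration 6: 011101110
iteration 7: 010111010
iteration 8: 001101100
iteration 9: 101111101
iteration 10: 111000111
iteration 11: 001010100
iteration 12: 100101001
iteration 13: 100010001
iteration 14: 101000101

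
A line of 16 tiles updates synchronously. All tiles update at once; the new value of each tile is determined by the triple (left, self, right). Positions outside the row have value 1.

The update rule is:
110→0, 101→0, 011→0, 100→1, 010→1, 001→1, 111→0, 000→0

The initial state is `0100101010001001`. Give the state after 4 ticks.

0100100010000010

0111101011011110
0000001000000000
1000011100000001
0100100010000010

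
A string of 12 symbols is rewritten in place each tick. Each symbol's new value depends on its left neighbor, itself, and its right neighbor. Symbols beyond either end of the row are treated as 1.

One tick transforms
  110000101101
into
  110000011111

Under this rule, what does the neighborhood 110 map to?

At position 1 the neighborhood is 110; the next row has 1 there.

1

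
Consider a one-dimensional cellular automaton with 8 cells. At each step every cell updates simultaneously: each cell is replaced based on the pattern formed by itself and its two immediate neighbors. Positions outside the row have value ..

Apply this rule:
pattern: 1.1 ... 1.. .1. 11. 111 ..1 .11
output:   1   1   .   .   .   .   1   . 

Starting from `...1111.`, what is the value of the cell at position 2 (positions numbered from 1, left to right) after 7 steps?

step 1: 111.....
step 2: ....1111
step 3: 1111....
step 4: .....111
step 5: 11111...
step 6: ......11
step 7: 111111..
position 2 holds 1

1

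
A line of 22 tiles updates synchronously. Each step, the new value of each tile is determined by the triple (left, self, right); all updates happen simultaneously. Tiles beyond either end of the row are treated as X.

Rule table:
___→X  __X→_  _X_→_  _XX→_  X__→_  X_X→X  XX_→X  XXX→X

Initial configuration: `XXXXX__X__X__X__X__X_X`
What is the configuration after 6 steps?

XXXXX_______________X_
XXXXX_XXXXXXXXXXXXX__X
XXXXXX_XXXXXXXXXXXX___
XXXXXXX_XXXXXXXXXXX_X_
XXXXXXXX_XXXXXXXXXXX_X
XXXXXXXXX_XXXXXXXXXXX_

XXXXXXXXX_XXXXXXXXXXX_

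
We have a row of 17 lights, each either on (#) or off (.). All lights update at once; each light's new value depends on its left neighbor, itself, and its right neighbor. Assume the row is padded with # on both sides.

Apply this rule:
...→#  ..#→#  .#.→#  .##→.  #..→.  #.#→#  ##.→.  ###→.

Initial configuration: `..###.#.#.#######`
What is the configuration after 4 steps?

.#...#####.......
##.##......######
..#...#####......
.##.##......#####

.##.##......#####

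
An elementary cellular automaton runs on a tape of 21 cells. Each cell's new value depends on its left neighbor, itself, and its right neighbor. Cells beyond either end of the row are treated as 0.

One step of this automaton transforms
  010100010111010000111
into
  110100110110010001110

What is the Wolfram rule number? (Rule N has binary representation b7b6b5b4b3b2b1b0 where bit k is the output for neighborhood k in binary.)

142

position 10: 111 → 1  (bit 7 = 1)
position 11: 110 → 0  (bit 6 = 0)
position 2: 101 → 0  (bit 5 = 0)
position 4: 100 → 0  (bit 4 = 0)
position 9: 011 → 1  (bit 3 = 1)
position 1: 010 → 1  (bit 2 = 1)
position 0: 001 → 1  (bit 1 = 1)
position 5: 000 → 0  (bit 0 = 0)
bits b7..b0 = 10001110 = 142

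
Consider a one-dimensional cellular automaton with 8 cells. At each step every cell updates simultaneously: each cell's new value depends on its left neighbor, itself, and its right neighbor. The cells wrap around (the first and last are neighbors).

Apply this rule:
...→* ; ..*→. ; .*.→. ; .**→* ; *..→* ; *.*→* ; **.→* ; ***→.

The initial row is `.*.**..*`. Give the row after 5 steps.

.***.***

step 1: *.****..
step 2: .**..**.
step 3: .***.***
step 4: **.***.*
step 5: .***.***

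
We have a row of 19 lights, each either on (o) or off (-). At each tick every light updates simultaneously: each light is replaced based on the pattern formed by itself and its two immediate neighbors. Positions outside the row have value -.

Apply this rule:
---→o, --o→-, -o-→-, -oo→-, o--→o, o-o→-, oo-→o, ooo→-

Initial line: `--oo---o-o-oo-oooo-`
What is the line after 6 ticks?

tick 1: o--ooo------o----oo
tick 2: -o---oooooo--ooo--o
tick 3: --oo------oo---oo--
tick 4: o--oooooo--ooo--ooo
tick 5: -o------oo---oo---o
tick 6: --ooooo--ooo--ooo--

--ooooo--ooo--ooo--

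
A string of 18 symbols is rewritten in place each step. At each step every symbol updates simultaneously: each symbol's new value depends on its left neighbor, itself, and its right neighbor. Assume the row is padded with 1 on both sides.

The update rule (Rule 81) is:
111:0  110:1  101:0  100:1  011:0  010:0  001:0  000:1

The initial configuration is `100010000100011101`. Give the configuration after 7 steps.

110011000110001110

step 1: 111001110011000100
step 2: 001100011001110010
step 3: 100111001100011000
step 4: 110001100111001110
step 5: 011100110001100010
step 6: 000110011100111000
step 7: 110011000110001110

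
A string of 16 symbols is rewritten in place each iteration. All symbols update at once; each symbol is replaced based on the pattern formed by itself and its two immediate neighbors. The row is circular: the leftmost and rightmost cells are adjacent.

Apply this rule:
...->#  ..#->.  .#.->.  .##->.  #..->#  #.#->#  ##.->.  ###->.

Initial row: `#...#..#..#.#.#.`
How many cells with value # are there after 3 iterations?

.##..#..#..#.#.#
#..#..#..#..#.#.
.#..#..#..#..#.#
count of #: 6

6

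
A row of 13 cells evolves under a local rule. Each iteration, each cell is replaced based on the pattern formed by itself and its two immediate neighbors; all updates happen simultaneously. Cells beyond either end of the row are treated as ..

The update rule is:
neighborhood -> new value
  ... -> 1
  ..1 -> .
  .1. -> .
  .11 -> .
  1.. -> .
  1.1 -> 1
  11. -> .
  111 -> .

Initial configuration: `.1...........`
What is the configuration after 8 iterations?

11...........

...1111111111
11...........
...1111111111  (repeats iteration 1; period 2)
iteration 8: 11...........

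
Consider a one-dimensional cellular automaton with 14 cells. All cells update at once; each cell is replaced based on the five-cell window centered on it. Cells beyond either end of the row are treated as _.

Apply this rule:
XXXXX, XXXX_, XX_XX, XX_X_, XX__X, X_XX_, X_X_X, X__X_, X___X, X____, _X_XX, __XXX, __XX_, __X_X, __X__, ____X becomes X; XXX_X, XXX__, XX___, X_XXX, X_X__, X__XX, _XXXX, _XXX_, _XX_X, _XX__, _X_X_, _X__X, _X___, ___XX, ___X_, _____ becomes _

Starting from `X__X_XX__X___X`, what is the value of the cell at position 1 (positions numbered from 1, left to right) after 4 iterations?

X

iteration 1: X_XXXX_XXX_X_X
iteration 2: XX__X_X___XX__
iteration 3: X_XXX___X_X__X
iteration 4: XX____X_X___XX
position 1 holds X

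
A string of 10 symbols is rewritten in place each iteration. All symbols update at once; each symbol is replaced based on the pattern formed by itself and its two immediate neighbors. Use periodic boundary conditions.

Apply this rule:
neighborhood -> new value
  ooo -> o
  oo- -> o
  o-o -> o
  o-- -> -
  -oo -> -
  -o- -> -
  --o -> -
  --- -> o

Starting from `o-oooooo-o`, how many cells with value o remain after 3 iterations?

8

oo-oooooo-
-oo-oooooo
o-oo-ooooo
count of o: 8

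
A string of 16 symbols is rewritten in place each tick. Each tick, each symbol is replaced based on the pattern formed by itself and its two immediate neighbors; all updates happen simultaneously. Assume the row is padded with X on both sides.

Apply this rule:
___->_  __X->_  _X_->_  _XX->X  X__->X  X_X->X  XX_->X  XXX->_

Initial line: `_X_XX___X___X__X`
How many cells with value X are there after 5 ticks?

tick 1: X_XXXX___X___X_X
tick 2: XXX__XX___X___XX
tick 3: __XX_XXX___X__X_
tick 4: X_XXXX_XX___X__X
tick 5: XXX__XXXXX___X_X
count of X: 10

10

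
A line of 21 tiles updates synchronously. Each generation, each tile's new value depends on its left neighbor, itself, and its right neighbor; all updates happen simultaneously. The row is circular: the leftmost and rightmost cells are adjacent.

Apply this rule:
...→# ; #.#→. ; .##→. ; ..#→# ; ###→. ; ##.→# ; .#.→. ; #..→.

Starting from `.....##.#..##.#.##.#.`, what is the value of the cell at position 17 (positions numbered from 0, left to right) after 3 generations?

.

generation 1: #####.#...#.#....#...
generation 2: ....#...##....###..##
generation 3: .###..##.#.###..#.#.#
position 17 holds .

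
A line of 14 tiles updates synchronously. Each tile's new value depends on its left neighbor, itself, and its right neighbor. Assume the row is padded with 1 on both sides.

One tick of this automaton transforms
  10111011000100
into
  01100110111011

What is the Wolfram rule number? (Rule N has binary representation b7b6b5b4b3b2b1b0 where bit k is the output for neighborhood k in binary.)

position 3: 111 → 0  (bit 7 = 0)
position 0: 110 → 0  (bit 6 = 0)
position 1: 101 → 1  (bit 5 = 1)
position 8: 100 → 1  (bit 4 = 1)
position 2: 011 → 1  (bit 3 = 1)
position 11: 010 → 0  (bit 2 = 0)
position 10: 001 → 1  (bit 1 = 1)
position 9: 000 → 1  (bit 0 = 1)
bits b7..b0 = 00111011 = 59

59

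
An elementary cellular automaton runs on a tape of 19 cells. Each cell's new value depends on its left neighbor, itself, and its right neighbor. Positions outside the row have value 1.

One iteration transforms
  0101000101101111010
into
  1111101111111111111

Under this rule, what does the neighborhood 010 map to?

At position 1 the neighborhood is 010; the next row has 1 there.

1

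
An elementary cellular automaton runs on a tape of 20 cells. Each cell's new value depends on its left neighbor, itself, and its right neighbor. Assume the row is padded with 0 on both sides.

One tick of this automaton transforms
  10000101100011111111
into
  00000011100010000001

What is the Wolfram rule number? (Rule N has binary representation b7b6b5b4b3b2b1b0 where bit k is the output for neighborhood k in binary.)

position 13: 111 → 0  (bit 7 = 0)
position 8: 110 → 1  (bit 6 = 1)
position 6: 101 → 1  (bit 5 = 1)
position 1: 100 → 0  (bit 4 = 0)
position 7: 011 → 1  (bit 3 = 1)
position 0: 010 → 0  (bit 2 = 0)
position 4: 001 → 0  (bit 1 = 0)
position 2: 000 → 0  (bit 0 = 0)
bits b7..b0 = 01101000 = 104

104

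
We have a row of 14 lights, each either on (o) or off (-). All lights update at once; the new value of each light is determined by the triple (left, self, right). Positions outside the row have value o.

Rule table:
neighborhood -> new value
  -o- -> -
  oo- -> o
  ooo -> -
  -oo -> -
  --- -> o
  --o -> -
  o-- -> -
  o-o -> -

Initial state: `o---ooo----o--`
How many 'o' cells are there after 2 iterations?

o-o---o-oo----
o---o----o-oo-
count of o: 5

5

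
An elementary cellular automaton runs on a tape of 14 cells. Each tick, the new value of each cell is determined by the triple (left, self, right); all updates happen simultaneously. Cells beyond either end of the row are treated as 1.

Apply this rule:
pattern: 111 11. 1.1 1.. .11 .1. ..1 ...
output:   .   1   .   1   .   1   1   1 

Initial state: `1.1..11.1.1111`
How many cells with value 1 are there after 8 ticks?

tick 1: 1.111.1.1.....
tick 2: 1...1.1.111111
tick 3: 11111.1.......
tick 4: ....1.11111111
tick 5: 11111.........
tick 6: ....1111111111
tick 7: 1111..........
tick 8: ...11111111111
count of 1: 11

11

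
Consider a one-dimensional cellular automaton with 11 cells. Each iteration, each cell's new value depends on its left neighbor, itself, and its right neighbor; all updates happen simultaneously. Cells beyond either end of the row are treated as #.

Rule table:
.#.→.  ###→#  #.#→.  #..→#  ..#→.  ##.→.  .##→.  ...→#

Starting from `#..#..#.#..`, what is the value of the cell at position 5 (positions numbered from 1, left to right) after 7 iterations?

.#..#....#.
..#..###...
#..#..#.##.
.#..#......
..#..#####.
#..#..###..
.#..#..#.#.
position 5 holds #

#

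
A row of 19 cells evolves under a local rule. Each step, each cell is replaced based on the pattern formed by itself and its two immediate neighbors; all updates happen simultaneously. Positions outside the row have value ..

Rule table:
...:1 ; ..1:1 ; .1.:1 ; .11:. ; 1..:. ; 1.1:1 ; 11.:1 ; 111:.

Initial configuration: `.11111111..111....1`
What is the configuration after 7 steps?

1111....1.1111..111

1.......1.1..1.1111
1.111111111.111...1
11........11..1.111
.1.1111111.1.111..1
111......1111..1.11
..1.11111...1.111.1
1111....1.1111..111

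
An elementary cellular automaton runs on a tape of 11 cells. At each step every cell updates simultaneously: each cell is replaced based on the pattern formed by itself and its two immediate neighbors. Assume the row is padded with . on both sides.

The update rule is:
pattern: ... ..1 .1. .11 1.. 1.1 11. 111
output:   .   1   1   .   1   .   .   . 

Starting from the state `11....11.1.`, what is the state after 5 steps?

..1...11111

..1..1...11
.111111.1..
1.......11.
11.....1..1
..1...11111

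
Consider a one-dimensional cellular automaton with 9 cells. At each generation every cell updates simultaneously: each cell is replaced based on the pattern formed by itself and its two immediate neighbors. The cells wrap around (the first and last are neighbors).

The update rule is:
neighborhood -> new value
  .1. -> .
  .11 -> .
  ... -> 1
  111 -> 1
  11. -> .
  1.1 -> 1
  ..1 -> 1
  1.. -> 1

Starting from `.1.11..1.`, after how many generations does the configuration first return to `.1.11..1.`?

2

1.1..11.1
.1.11..1.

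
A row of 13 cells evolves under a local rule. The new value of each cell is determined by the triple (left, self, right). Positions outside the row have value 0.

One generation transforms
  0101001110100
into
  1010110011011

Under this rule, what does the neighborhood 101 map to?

At position 2 the neighborhood is 101; the next row has 1 there.

1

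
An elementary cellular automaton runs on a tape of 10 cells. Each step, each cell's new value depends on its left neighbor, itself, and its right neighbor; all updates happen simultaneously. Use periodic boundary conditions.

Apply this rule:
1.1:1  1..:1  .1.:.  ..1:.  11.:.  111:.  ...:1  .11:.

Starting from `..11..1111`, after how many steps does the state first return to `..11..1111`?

step 1: 1...1.....
step 2: .11..1111.
step 3: ...1.....1
step 4: 11..1111..
step 5: ..1.....1.
step 6: 1..1111..1
step 7: .1.....1..
step 8: ..1111..11
step 9: 1.....1...
step 10: .1111..11.
step 11: .....1...1
step 12: 1111..11..
step 13: ....1...1.
step 14: 111..11..1
step 15: ...1...1..
step 16: 11..11..11
step 17: ..1...1...
step 18: 1..11..111
step 19: .1...1....
step 20: ..11..1111

20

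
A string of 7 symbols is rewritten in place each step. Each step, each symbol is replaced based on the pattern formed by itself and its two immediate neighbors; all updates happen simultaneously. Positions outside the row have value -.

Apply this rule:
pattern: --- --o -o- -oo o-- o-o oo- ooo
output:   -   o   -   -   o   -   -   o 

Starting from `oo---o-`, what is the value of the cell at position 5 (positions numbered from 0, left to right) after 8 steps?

-

step 1: --o-o-o
step 2: -o-----
step 3: o-o----
step 4: ---o---
step 5: --o-o--
step 6: -o---o-
step 7: o-o-o-o
step 8: -------
position 5 holds -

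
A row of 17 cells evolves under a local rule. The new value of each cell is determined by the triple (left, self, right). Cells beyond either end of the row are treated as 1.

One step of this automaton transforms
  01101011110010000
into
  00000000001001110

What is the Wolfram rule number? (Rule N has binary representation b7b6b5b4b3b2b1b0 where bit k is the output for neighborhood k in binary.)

position 7: 111 → 0  (bit 7 = 0)
position 2: 110 → 0  (bit 6 = 0)
position 0: 101 → 0  (bit 5 = 0)
position 10: 100 → 1  (bit 4 = 1)
position 1: 011 → 0  (bit 3 = 0)
position 4: 010 → 0  (bit 2 = 0)
position 11: 001 → 0  (bit 1 = 0)
position 14: 000 → 1  (bit 0 = 1)
bits b7..b0 = 00010001 = 17

17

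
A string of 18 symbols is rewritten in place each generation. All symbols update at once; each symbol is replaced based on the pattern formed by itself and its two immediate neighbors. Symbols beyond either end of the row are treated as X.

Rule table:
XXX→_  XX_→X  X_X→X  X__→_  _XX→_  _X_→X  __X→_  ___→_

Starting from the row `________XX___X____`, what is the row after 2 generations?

_________X___X____
_________X___X____

_________X___X____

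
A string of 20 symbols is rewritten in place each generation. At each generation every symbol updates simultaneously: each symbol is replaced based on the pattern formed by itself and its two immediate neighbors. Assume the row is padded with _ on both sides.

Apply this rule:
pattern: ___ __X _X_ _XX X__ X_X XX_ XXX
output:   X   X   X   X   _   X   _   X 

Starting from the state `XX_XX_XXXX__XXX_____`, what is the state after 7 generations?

XXX__XXX__XXXX__XX__

generation 1: X_XX_XXXX__XXX__XXXX
generation 2: XXX_XXXX__XXX__XXXX_
generation 3: XX_XXXX__XXX__XXXX__
generation 4: X_XXXX__XXX__XXXX__X
generation 5: XXXXX__XXX__XXXX__XX
generation 6: XXXX__XXX__XXXX__XX_
generation 7: XXX__XXX__XXXX__XX__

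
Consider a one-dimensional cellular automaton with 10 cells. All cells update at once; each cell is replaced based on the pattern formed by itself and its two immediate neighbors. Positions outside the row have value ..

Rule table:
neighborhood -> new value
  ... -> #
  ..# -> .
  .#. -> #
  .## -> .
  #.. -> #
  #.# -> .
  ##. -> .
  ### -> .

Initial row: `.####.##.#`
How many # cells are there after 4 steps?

9

step 1: .........#
step 2: ########.#
step 3: .........#  (repeats step 1; period 2)
step 4: ########.#
count of #: 9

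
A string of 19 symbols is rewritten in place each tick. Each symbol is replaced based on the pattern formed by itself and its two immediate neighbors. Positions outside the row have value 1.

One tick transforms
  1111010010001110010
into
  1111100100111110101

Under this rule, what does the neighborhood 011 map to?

At position 12 the neighborhood is 011; the next row has 1 there.

1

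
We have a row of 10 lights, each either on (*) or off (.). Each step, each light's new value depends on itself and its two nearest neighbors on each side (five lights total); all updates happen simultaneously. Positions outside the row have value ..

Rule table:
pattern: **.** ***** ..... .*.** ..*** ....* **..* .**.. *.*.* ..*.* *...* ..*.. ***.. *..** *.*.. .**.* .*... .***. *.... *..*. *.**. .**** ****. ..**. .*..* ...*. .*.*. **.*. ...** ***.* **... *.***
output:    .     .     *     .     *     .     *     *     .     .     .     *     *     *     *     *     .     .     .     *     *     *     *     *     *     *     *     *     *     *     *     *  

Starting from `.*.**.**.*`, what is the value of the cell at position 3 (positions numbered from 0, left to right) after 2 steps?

step 1: *..**.****
step 2: *****.****
position 3 holds *

*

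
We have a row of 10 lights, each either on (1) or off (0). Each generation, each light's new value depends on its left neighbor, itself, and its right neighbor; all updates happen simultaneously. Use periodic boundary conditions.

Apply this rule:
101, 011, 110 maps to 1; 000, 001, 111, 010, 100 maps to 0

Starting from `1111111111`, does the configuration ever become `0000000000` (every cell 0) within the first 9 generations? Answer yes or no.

generation 1: 0000000000
all cells are 0 at generation 1

yes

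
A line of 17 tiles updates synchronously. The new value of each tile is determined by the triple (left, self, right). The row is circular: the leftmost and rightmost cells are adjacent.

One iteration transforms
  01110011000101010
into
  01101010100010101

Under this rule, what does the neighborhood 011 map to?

At position 1 the neighborhood is 011; the next row has 1 there.

1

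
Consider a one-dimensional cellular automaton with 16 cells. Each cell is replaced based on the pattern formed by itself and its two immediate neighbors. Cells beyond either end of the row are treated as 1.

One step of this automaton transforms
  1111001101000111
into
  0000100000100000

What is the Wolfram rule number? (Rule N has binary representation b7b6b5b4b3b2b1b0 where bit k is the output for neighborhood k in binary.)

position 0: 111 → 0  (bit 7 = 0)
position 3: 110 → 0  (bit 6 = 0)
position 8: 101 → 0  (bit 5 = 0)
position 4: 100 → 1  (bit 4 = 1)
position 6: 011 → 0  (bit 3 = 0)
position 9: 010 → 0  (bit 2 = 0)
position 5: 001 → 0  (bit 1 = 0)
position 11: 000 → 0  (bit 0 = 0)
bits b7..b0 = 00010000 = 16

16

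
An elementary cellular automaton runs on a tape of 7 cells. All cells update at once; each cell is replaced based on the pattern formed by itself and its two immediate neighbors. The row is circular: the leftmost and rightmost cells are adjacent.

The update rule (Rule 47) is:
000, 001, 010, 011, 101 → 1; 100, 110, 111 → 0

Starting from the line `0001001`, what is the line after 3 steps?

1001101

step 1: 0111011
step 2: 1100110
step 3: 1001101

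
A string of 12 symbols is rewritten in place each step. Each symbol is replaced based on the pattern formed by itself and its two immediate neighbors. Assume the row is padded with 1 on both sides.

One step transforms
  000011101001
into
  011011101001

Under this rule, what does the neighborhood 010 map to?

1

At position 8 the neighborhood is 010; the next row has 1 there.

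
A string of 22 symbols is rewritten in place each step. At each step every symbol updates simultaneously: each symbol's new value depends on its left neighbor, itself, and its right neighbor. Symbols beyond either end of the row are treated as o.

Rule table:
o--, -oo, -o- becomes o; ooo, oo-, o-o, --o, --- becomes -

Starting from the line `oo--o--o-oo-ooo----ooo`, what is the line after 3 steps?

--o-oo-o-o--o--o-o-o--

--o-oo-o-o--o--o---o--
o-o-o--o-oo-oo-oo--oo-
--o-oo-o-o--o--o-o-o--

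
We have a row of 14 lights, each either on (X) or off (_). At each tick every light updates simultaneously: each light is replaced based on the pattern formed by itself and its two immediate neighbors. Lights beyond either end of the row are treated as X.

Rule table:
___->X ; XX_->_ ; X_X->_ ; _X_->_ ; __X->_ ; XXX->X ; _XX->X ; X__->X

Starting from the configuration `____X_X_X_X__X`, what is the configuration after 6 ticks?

XX_XXX___X___X

XXX________X_X
XX_XXXXXXX___X
X__XXXXXX_XX_X
_X_XXXXX__X__X
___XXXX_X__X_X
XX_XXX___X___X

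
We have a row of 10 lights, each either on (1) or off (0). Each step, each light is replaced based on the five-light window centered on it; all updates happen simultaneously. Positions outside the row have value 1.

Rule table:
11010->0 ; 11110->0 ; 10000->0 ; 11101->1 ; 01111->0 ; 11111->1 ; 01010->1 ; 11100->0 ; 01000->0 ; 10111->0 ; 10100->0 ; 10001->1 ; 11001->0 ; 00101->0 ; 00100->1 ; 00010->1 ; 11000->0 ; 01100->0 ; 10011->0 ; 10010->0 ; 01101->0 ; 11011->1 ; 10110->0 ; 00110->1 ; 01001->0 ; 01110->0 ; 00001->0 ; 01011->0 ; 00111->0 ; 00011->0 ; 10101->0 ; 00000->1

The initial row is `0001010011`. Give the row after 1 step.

0110100000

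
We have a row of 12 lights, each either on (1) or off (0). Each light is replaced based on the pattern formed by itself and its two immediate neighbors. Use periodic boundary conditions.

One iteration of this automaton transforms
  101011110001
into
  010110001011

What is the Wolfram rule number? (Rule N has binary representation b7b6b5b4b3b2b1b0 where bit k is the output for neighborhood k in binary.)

58

position 5: 111 → 0  (bit 7 = 0)
position 0: 110 → 0  (bit 6 = 0)
position 1: 101 → 1  (bit 5 = 1)
position 8: 100 → 1  (bit 4 = 1)
position 4: 011 → 1  (bit 3 = 1)
position 2: 010 → 0  (bit 2 = 0)
position 10: 001 → 1  (bit 1 = 1)
position 9: 000 → 0  (bit 0 = 0)
bits b7..b0 = 00111010 = 58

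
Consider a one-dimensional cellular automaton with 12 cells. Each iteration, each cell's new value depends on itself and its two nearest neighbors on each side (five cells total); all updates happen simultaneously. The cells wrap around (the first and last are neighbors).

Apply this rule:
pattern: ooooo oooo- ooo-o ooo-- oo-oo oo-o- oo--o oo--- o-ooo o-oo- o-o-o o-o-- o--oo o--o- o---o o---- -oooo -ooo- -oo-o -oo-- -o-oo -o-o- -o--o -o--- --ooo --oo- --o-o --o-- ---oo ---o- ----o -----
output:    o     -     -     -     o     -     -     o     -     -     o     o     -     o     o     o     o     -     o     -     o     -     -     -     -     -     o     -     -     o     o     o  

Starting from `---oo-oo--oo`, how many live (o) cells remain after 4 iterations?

3

oo--oo------
------ooooo-
ooooo--oo--o
ooo---------
count of o: 3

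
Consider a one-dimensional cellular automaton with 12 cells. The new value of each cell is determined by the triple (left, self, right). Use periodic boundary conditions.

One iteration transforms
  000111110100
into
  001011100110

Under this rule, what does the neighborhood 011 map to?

0

At position 3 the neighborhood is 011; the next row has 0 there.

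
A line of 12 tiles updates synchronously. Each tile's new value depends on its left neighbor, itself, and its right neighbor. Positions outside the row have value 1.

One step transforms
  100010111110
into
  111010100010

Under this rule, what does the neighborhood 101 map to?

At position 5 the neighborhood is 101; the next row has 0 there.

0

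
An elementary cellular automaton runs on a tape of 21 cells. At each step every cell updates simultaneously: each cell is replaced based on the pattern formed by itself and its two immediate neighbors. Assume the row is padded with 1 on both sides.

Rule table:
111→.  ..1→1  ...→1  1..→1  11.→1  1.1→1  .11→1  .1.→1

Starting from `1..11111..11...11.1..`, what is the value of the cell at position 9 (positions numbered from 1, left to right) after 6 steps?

.

step 1: 1111...11111111111111
step 2: ...11111.............
step 3: 1111...11111111111111  (repeats step 1; period 2)
step 6: ...11111.............
position 9 holds .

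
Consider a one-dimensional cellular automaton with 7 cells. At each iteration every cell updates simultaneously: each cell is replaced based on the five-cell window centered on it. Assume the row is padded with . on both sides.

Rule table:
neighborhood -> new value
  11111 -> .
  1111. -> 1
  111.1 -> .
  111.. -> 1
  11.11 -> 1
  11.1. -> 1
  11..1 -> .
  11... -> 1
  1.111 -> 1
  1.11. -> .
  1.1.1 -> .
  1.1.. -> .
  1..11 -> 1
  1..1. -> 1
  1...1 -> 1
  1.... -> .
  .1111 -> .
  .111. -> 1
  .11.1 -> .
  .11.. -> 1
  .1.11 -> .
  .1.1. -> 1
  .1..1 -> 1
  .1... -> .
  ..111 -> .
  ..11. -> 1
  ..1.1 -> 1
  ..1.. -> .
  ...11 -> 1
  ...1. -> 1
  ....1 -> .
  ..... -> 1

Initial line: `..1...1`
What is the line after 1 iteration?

.1..11.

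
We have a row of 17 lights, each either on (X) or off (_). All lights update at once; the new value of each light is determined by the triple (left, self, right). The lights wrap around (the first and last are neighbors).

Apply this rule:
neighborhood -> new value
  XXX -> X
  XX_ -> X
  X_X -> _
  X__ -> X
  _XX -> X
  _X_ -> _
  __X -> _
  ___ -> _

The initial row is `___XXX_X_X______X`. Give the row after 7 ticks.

___XXXXXXXXX____X

X__XXX____X______
_X_XXXX____X_____
___XXXXX____X____
___XXXXXX____X___
___XXXXXXX____X__
___XXXXXXXX____X_
___XXXXXXXXX____X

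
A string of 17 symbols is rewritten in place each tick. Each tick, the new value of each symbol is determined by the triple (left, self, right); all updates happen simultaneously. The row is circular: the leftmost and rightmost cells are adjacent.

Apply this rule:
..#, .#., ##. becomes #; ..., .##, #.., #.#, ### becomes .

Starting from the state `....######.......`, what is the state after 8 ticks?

.#.#.#.#.#...##.#

tick 1: ...#.....#.......
tick 2: ..##....##.......
tick 3: .#.#...#.#.......
tick 4: ##.#..##.#.......
tick 5: .#.#.#.#.#......#
tick 6: .#.#.#.#.#.....##
tick 7: .#.#.#.#.#....#.#
tick 8: .#.#.#.#.#...##.#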